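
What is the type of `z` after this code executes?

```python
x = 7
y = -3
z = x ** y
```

int ** negative = float

float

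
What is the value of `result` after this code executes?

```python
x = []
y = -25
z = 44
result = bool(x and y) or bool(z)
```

x = []; y = -25; z = 44; result = True

True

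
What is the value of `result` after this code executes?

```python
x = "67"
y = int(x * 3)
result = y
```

x = '67'; y = 676767; result = 676767

676767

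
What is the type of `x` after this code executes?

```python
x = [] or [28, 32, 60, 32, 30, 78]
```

'or' returns first truthy value (list)

list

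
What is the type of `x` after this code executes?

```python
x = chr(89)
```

chr() returns str (single char)

str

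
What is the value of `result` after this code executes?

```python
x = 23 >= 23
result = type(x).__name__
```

x is bool; result = 'bool'

'bool'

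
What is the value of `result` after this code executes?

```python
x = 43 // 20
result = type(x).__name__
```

x is int; result = 'int'

'int'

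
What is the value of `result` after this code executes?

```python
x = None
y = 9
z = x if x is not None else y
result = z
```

x = None; y = 9; z = 9; result = 9

9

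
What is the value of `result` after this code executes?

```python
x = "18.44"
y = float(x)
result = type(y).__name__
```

x is str; y is float; result = 'float'

'float'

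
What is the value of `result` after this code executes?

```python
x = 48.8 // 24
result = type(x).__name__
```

x is float; result = 'float'

'float'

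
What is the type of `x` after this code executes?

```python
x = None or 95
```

'or' with None returns the other truthy value

int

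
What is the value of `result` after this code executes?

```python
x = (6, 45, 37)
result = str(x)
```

x = (6, 45, 37); result = '(6, 45, 37)'

'(6, 45, 37)'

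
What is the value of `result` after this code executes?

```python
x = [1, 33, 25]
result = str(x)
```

x = [1, 33, 25]; result = '[1, 33, 25]'

'[1, 33, 25]'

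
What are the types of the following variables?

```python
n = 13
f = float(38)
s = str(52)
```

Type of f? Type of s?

f is assigned the result of calling float(), which returns a float; s is assigned the result of calling str(), which returns a str

float, str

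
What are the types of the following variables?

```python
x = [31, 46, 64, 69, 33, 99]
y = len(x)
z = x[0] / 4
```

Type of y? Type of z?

len() returns int; int / int = float

int, float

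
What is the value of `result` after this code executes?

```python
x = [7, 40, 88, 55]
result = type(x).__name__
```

x is list; result = 'list'

'list'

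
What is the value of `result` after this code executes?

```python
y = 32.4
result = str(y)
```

y = 32.4; result = '32.4'

'32.4'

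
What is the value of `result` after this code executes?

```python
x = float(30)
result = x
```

x = 30.0; result = 30.0

30.0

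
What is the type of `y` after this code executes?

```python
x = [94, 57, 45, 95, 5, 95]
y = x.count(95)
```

list.count() returns int

int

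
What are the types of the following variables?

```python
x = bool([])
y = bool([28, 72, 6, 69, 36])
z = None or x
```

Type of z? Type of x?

None or bool returns the bool; bool() returns bool

bool, bool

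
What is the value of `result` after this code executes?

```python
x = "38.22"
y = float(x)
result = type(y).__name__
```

x is str; y is float; result = 'float'

'float'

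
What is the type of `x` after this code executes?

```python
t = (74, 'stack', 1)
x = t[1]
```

Index 1 of tuple is a str literal

str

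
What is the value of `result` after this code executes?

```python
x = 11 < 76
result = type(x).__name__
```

x is bool; result = 'bool'

'bool'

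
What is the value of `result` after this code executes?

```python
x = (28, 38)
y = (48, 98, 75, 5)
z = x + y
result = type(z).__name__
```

x is tuple; y is tuple; z is tuple; result = 'tuple'

'tuple'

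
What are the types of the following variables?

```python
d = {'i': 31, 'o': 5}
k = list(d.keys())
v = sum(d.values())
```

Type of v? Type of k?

sum of ints is int; list() converts to list

int, list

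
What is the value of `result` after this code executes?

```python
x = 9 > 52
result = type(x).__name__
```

x is bool; result = 'bool'

'bool'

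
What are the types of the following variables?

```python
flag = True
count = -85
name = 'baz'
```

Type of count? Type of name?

count is assigned a bare integer (no decimal point), so it is an int; name is assigned a quoted string literal, so it is a str

int, str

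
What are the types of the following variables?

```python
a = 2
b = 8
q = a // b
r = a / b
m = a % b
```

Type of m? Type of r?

% of ints returns int; / returns float

int, float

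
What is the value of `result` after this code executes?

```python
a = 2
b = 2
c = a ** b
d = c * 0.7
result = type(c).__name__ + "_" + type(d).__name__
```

a is int; b is int; c is int; d is float; result = 'int_float'

'int_float'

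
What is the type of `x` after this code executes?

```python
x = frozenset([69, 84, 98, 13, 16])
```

frozenset() returns frozenset

frozenset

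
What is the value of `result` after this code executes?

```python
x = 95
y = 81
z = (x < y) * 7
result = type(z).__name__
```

x is int; y is int; z is int; result = 'int'

'int'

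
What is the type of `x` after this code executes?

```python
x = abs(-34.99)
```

abs() of float returns float

float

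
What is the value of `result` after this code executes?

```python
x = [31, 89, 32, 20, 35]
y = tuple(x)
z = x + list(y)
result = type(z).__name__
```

x is list; y is tuple; z is list; result = 'list'

'list'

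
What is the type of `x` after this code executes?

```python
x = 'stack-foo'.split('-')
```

str.split() returns list

list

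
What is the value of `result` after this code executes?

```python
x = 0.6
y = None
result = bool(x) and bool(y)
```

x = 0.6; y = None; result = False

False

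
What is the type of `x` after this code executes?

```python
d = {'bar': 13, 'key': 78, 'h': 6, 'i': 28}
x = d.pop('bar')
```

dict.pop() returns the value

int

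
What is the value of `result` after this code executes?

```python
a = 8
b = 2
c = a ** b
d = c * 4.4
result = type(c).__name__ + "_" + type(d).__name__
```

a is int; b is int; c is int; d is float; result = 'int_float'

'int_float'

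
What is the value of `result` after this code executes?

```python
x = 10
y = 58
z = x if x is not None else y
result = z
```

x = 10; y = 58; z = 10; result = 10

10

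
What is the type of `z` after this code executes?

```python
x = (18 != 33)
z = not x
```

'not' returns bool

bool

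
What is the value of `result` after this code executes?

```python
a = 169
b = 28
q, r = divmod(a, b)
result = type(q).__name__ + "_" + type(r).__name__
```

a is int; b is int; q is int; r is int; result = 'int_int'

'int_int'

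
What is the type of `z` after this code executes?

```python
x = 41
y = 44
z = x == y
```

Equality comparison returns bool

bool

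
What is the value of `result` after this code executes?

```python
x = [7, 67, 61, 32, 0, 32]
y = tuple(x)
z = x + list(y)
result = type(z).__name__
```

x is list; y is tuple; z is list; result = 'list'

'list'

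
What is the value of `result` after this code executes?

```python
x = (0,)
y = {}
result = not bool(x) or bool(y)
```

x = (0,); y = {}; result = False

False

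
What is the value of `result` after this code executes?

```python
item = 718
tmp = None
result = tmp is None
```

item = 718; tmp = None; result = True

True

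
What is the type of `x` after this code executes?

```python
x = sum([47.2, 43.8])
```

sum() of floats returns float

float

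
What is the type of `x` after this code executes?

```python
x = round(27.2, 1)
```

round() with decimal places returns float

float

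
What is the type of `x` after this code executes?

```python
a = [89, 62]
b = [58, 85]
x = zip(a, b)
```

zip() returns a zip object

zip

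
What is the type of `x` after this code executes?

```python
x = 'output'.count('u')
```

str.count() returns int

int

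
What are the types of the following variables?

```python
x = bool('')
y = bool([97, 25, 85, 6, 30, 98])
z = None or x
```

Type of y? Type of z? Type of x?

bool() returns bool; None or bool returns the bool; bool() returns bool

bool, bool, bool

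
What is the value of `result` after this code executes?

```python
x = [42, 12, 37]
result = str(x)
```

x = [42, 12, 37]; result = '[42, 12, 37]'

'[42, 12, 37]'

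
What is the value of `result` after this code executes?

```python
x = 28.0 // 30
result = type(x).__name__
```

x is float; result = 'float'

'float'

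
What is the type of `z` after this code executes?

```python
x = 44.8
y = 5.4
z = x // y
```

float // float = float

float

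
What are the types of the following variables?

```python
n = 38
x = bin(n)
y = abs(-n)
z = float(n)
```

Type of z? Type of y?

float() returns float; abs() of int returns int

float, int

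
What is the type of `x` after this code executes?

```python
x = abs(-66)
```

abs() of int returns int

int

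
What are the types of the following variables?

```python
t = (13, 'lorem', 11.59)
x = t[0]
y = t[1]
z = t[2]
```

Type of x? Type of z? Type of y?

tuple[0] is int; tuple[2] is float; tuple[1] is str

int, float, str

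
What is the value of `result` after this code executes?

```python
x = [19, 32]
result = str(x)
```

x = [19, 32]; result = '[19, 32]'

'[19, 32]'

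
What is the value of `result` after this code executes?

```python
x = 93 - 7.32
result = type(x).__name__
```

x is float; result = 'float'

'float'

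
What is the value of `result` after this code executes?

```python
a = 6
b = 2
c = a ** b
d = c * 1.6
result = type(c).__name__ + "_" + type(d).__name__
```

a is int; b is int; c is int; d is float; result = 'int_float'

'int_float'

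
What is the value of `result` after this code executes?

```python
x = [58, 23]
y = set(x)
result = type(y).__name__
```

x is list; y is set; result = 'set'

'set'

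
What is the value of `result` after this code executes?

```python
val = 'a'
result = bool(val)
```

val = 'a'; result = True

True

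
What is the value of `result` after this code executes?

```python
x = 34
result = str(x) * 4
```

x = 34; result = '34343434'

'34343434'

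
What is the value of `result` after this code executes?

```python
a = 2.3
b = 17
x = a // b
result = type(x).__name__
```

a is float; b is int; x is float; result = 'float'

'float'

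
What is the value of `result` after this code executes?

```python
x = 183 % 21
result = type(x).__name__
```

x is int; result = 'int'

'int'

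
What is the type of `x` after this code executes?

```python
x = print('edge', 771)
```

print() returns None

NoneType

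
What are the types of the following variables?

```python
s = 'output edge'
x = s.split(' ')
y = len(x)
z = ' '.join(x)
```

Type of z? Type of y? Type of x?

str.join() returns str; len() returns int; str.split() returns list

str, int, list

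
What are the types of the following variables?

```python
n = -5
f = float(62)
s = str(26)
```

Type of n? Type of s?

n is assigned a bare integer (no decimal point), so it is an int; s is assigned the result of calling str(), which returns a str

int, str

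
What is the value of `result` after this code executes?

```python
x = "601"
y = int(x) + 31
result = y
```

x = '601'; y = 632; result = 632

632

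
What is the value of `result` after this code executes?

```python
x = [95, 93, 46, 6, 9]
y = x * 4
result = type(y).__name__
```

x is list; y is list; result = 'list'

'list'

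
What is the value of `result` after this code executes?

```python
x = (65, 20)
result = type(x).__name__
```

x is tuple; result = 'tuple'

'tuple'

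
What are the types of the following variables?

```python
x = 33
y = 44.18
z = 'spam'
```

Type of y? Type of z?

y is assigned a number with a decimal point, so it is a float; z is assigned a quoted string literal, so it is a str

float, str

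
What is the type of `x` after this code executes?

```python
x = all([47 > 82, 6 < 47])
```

all() returns bool

bool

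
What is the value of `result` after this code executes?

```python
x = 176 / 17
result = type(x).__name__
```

x is float; result = 'float'

'float'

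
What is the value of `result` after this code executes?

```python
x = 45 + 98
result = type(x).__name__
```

x is int; result = 'int'

'int'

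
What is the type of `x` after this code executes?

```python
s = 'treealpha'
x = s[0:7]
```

Slicing a str returns str

str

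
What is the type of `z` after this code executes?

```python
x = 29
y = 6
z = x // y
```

int // int = int

int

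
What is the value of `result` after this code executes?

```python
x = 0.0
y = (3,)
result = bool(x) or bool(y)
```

x = 0.0; y = (3,); result = True

True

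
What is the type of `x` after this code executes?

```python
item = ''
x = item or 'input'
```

'or' returns first truthy value (str)

str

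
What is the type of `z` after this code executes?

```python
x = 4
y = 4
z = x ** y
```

positive int ** positive int = int

int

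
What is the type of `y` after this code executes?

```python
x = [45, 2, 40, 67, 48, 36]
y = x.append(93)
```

list.append() returns None (mutates in place)

NoneType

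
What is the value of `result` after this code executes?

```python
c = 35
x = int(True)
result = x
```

c = 35; x = 1; result = 1

1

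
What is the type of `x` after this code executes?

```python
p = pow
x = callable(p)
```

callable() returns bool

bool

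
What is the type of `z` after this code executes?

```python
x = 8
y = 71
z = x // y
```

int // int = int

int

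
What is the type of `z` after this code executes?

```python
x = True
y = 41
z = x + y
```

bool + int = int (bool is subclass of int)

int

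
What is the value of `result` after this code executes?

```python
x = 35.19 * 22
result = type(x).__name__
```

x is float; result = 'float'

'float'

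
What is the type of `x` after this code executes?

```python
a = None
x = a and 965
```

'and' returns first falsy value (None)

NoneType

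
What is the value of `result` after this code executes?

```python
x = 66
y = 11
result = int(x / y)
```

x = 66; y = 11; result = 6

6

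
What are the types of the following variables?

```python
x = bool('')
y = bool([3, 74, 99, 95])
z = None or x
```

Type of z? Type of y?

None or bool returns the bool; bool() returns bool

bool, bool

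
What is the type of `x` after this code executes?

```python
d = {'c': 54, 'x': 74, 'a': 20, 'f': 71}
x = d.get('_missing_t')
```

dict.get() returns None when key not found

NoneType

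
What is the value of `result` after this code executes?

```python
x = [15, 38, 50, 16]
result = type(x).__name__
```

x is list; result = 'list'

'list'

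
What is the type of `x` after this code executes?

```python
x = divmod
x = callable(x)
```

callable() returns bool

bool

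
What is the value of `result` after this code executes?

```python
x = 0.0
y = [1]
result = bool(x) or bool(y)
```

x = 0.0; y = [1]; result = True

True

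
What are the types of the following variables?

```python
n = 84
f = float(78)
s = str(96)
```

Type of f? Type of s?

f is assigned the result of calling float(), which returns a float; s is assigned the result of calling str(), which returns a str

float, str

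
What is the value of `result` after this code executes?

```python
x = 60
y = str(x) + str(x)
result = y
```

x = 60; y = '6060'; result = '6060'

'6060'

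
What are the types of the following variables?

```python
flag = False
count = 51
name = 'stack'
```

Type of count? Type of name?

count is assigned a bare integer (no decimal point), so it is an int; name is assigned a quoted string literal, so it is a str

int, str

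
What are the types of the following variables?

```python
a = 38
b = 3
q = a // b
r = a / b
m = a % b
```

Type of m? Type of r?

% of ints returns int; / returns float

int, float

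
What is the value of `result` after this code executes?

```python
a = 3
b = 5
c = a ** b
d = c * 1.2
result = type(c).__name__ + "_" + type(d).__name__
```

a is int; b is int; c is int; d is float; result = 'int_float'

'int_float'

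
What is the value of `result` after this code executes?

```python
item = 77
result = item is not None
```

item = 77; result = True

True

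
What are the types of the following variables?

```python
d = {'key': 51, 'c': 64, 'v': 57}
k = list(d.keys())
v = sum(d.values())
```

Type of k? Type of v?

list() converts to list; sum of ints is int

list, int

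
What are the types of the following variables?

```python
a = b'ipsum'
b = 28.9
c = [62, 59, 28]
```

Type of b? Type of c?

b is assigned a number with a decimal point, so it is a float; c is assigned a list literal (square brackets)

float, list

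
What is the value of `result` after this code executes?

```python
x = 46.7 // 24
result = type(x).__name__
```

x is float; result = 'float'

'float'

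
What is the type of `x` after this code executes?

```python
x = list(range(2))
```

list(range()) returns list

list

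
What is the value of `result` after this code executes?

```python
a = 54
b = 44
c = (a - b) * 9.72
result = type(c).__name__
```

a is int; b is int; c is float; result = 'float'

'float'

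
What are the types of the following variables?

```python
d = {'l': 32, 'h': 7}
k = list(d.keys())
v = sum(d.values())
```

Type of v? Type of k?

sum of ints is int; list() converts to list

int, list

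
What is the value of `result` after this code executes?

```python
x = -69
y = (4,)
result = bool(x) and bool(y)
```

x = -69; y = (4,); result = True

True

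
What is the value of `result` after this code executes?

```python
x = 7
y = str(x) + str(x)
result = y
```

x = 7; y = '77'; result = '77'

'77'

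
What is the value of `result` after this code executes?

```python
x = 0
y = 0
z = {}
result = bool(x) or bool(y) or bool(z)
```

x = 0; y = 0; z = {}; result = False

False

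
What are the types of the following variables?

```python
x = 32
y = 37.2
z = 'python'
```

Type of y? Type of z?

y is assigned a number with a decimal point, so it is a float; z is assigned a quoted string literal, so it is a str

float, str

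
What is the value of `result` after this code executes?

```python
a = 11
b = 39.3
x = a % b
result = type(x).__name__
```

a is int; b is float; x is float; result = 'float'

'float'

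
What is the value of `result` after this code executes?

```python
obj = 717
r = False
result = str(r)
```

obj = 717; r = False; result = 'False'

'False'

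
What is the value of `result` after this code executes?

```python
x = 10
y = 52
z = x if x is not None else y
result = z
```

x = 10; y = 52; z = 10; result = 10

10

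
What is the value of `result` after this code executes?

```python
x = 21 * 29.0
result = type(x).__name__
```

x is float; result = 'float'

'float'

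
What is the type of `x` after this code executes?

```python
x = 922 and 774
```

'and' with truthy values returns last operand (int)

int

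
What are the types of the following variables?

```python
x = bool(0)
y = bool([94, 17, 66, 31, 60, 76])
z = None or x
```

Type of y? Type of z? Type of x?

bool() returns bool; None or bool returns the bool; bool() returns bool

bool, bool, bool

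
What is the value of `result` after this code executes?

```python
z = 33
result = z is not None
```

z = 33; result = True

True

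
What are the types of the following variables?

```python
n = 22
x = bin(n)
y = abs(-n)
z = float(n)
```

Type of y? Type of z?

abs() of int returns int; float() returns float

int, float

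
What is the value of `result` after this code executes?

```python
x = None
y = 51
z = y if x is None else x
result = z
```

x = None; y = 51; z = 51; result = 51

51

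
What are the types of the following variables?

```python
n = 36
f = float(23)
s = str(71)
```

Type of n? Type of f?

n is assigned a bare integer (no decimal point), so it is an int; f is assigned the result of calling float(), which returns a float

int, float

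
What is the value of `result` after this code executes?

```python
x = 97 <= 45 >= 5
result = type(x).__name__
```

x is bool; result = 'bool'

'bool'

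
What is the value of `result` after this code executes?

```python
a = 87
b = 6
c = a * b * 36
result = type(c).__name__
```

a is int; b is int; c is int; result = 'int'

'int'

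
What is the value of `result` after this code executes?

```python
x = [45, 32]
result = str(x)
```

x = [45, 32]; result = '[45, 32]'

'[45, 32]'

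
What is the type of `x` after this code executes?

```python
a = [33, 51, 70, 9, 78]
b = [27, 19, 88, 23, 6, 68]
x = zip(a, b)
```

zip() returns a zip object

zip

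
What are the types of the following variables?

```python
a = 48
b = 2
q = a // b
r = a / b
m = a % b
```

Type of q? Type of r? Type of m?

// returns int; / returns float; % of ints returns int

int, float, int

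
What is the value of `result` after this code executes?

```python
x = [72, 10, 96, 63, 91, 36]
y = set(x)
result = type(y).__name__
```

x is list; y is set; result = 'set'

'set'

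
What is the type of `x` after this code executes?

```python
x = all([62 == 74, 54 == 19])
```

all() returns bool

bool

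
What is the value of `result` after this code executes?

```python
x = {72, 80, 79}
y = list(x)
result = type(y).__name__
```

x is set; y is list; result = 'list'

'list'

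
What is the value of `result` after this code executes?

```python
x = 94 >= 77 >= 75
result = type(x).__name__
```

x is bool; result = 'bool'

'bool'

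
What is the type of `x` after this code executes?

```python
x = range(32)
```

range() returns a range object

range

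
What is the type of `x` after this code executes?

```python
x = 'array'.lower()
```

str.lower() returns str

str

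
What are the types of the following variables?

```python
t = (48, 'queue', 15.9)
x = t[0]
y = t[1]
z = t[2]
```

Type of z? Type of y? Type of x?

tuple[2] is float; tuple[1] is str; tuple[0] is int

float, str, int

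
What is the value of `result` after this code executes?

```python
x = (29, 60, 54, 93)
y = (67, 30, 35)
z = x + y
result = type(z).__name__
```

x is tuple; y is tuple; z is tuple; result = 'tuple'

'tuple'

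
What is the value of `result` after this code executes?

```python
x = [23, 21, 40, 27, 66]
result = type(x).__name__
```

x is list; result = 'list'

'list'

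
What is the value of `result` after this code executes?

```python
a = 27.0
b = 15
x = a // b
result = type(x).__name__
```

a is float; b is int; x is float; result = 'float'

'float'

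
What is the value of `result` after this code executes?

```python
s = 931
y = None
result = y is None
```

s = 931; y = None; result = True

True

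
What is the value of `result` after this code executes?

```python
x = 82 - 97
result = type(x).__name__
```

x is int; result = 'int'

'int'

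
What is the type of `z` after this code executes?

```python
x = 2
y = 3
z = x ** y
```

positive int ** positive int = int

int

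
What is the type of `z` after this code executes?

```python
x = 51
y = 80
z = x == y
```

Equality comparison returns bool

bool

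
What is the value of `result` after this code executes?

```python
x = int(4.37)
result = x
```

x = 4; result = 4

4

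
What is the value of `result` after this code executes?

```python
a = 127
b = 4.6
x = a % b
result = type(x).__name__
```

a is int; b is float; x is float; result = 'float'

'float'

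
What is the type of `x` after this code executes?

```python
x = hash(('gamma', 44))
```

hash() returns int

int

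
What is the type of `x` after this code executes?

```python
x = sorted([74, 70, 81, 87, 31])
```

sorted() always returns list

list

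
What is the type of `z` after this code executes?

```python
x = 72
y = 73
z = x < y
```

Comparison returns bool

bool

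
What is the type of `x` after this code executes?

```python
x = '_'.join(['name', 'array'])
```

str.join() returns str

str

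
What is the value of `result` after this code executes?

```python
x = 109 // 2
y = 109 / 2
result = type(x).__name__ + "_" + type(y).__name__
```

x is int; y is float; result = 'int_float'

'int_float'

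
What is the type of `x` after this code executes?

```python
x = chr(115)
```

chr() returns str (single char)

str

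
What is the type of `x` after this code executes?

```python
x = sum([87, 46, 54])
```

sum() of ints returns int

int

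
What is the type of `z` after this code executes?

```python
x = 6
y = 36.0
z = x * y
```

int * float = float

float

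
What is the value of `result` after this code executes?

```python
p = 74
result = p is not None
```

p = 74; result = True

True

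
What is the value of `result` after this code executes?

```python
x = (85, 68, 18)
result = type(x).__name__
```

x is tuple; result = 'tuple'

'tuple'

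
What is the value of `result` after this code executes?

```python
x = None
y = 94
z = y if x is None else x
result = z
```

x = None; y = 94; z = 94; result = 94

94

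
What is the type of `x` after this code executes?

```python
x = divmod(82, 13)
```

divmod() returns tuple of (quotient, remainder)

tuple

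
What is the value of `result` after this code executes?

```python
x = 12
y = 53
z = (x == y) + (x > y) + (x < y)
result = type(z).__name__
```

x is int; y is int; z is int; result = 'int'

'int'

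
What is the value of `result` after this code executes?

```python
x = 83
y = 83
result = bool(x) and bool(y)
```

x = 83; y = 83; result = True

True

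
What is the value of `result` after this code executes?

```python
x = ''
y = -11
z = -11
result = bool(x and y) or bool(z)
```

x = ''; y = -11; z = -11; result = True

True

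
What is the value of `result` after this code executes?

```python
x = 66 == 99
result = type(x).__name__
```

x is bool; result = 'bool'

'bool'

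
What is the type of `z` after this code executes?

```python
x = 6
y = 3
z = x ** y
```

positive int ** positive int = int

int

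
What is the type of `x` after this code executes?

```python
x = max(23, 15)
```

max() of ints returns int

int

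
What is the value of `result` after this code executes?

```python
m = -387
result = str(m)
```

m = -387; result = '-387'

'-387'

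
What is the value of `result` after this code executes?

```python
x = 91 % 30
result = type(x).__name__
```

x is int; result = 'int'

'int'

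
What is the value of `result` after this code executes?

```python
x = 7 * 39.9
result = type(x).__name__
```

x is float; result = 'float'

'float'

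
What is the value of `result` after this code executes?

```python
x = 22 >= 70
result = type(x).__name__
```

x is bool; result = 'bool'

'bool'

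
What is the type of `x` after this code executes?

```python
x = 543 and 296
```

'and' with truthy values returns last operand (int)

int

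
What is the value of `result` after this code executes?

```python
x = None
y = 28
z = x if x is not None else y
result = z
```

x = None; y = 28; z = 28; result = 28

28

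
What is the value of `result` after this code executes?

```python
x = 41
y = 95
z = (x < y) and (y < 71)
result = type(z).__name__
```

x is int; y is int; z is bool; result = 'bool'

'bool'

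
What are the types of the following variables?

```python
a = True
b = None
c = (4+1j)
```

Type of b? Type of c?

b is assigned None, whose type is NoneType; c is assigned (4+1j), an int plus an imaginary literal (j suffix), which evaluates to complex

NoneType, complex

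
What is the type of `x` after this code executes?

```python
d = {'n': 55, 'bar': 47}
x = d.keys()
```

.keys() returns dict_keys view

dict_keys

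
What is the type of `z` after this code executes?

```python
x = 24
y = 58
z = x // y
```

int // int = int

int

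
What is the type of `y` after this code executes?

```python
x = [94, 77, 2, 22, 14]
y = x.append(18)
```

list.append() returns None (mutates in place)

NoneType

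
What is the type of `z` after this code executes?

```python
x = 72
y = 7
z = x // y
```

int // int = int

int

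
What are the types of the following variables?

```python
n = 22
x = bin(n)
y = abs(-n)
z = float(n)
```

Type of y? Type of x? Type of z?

abs() of int returns int; bin() returns str; float() returns float

int, str, float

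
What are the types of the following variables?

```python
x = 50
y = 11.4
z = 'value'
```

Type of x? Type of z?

x is assigned a bare integer (no decimal point), so it is an int; z is assigned a quoted string literal, so it is a str

int, str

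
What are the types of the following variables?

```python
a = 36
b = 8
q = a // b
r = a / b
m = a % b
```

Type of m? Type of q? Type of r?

% of ints returns int; // returns int; / returns float

int, int, float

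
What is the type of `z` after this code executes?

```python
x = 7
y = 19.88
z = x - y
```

int - float = float

float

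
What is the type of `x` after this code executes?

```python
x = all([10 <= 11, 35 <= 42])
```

all() returns bool

bool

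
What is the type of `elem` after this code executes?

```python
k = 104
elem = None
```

None has type NoneType

NoneType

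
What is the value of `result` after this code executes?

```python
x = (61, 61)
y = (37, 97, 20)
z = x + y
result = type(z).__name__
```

x is tuple; y is tuple; z is tuple; result = 'tuple'

'tuple'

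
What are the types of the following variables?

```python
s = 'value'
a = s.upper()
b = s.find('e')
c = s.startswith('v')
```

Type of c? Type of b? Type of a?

startswith() returns bool; find() returns int; upper() returns str

bool, int, str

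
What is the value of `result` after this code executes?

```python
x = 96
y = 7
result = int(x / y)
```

x = 96; y = 7; result = 13

13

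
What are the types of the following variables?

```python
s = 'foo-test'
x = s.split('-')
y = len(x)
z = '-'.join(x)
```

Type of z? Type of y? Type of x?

str.join() returns str; len() returns int; str.split() returns list

str, int, list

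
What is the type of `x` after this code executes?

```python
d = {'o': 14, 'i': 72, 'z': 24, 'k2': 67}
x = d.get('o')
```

dict.get() returns value type when found

int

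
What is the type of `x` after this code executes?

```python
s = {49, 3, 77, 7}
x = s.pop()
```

Popping from set[int] returns int

int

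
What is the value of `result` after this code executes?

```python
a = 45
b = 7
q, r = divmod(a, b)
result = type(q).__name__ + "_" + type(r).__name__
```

a is int; b is int; q is int; r is int; result = 'int_int'

'int_int'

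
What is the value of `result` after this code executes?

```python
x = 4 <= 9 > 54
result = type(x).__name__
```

x is bool; result = 'bool'

'bool'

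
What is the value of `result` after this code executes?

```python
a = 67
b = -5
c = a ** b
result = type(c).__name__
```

a is int; b is int; c is float; result = 'float'

'float'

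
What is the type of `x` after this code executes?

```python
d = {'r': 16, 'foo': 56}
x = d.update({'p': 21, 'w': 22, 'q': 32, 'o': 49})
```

dict.update() returns None

NoneType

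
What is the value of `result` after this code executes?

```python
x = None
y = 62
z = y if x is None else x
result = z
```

x = None; y = 62; z = 62; result = 62

62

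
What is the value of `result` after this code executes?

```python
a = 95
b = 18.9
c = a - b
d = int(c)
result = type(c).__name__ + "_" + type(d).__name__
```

a is int; b is float; c is float; d is int; result = 'float_int'

'float_int'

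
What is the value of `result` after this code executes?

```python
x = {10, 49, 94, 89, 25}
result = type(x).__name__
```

x is set; result = 'set'

'set'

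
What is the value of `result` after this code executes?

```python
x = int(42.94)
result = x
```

x = 42; result = 42

42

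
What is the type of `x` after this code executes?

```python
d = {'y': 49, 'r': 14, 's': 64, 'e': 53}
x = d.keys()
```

.keys() returns dict_keys view

dict_keys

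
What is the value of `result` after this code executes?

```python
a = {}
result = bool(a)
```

a = {}; result = False

False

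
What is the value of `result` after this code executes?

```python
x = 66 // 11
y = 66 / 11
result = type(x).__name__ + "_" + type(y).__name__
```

x is int; y is float; result = 'int_float'

'int_float'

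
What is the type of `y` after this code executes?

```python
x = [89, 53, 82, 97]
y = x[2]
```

Indexing list[int] returns int

int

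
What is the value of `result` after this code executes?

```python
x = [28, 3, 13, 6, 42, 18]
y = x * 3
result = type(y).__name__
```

x is list; y is list; result = 'list'

'list'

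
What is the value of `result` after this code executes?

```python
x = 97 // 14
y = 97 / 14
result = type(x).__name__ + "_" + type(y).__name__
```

x is int; y is float; result = 'int_float'

'int_float'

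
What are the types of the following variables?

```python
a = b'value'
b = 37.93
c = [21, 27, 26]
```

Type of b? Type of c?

b is assigned a number with a decimal point, so it is a float; c is assigned a list literal (square brackets)

float, list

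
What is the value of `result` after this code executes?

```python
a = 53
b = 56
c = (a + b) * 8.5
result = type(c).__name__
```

a is int; b is int; c is float; result = 'float'

'float'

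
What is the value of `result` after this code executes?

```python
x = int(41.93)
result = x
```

x = 41; result = 41

41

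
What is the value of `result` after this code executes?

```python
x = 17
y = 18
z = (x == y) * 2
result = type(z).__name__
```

x is int; y is int; z is int; result = 'int'

'int'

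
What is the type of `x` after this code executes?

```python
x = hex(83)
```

hex() returns str representation

str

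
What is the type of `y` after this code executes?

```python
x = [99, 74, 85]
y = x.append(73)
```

list.append() returns None (mutates in place)

NoneType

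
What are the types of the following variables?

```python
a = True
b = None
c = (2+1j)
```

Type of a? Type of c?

a is assigned the constant True, which has type bool; c is assigned (2+1j), an int plus an imaginary literal (j suffix), which evaluates to complex

bool, complex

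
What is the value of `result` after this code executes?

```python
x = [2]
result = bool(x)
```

x = [2]; result = True

True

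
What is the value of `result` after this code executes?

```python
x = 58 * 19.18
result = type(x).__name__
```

x is float; result = 'float'

'float'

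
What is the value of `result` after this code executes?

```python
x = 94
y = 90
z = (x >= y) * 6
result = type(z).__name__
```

x is int; y is int; z is int; result = 'int'

'int'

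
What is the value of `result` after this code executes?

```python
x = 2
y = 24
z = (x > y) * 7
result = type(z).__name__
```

x is int; y is int; z is int; result = 'int'

'int'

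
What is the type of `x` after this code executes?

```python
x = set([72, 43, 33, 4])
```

set() constructor returns set

set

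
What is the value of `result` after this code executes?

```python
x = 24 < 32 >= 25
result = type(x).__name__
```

x is bool; result = 'bool'

'bool'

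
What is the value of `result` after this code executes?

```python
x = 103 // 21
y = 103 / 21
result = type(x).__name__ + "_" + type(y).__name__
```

x is int; y is float; result = 'int_float'

'int_float'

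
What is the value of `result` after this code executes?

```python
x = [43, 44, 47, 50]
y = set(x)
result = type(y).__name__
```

x is list; y is set; result = 'set'

'set'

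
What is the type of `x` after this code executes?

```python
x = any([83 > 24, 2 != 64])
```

any() returns bool

bool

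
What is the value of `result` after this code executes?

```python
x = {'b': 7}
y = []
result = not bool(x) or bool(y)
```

x = {'b': 7}; y = []; result = False

False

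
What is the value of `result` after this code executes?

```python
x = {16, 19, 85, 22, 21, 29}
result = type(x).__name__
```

x is set; result = 'set'

'set'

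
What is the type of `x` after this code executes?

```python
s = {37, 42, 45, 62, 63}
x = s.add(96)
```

set.add() returns None (mutates in place)

NoneType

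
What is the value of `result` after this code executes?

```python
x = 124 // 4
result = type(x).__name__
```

x is int; result = 'int'

'int'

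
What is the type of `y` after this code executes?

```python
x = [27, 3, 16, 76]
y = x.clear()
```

list.clear() returns None

NoneType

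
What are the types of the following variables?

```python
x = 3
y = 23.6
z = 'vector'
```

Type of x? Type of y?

x is assigned a bare integer (no decimal point), so it is an int; y is assigned a number with a decimal point, so it is a float

int, float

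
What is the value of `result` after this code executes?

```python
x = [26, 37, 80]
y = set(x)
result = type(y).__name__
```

x is list; y is set; result = 'set'

'set'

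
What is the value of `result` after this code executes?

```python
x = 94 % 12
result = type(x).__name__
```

x is int; result = 'int'

'int'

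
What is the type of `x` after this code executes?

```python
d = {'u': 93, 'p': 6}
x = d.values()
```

.values() returns dict_values view

dict_values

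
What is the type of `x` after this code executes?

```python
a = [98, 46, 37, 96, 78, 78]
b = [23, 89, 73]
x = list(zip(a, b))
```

list(zip()) returns a list of tuples

list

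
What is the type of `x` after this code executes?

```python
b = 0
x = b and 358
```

'and' returns first falsy value (0 is int)

int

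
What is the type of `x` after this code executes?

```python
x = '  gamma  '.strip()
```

str.strip() returns str

str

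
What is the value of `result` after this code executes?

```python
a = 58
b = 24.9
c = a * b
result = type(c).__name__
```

a is int; b is float; c is float; result = 'float'

'float'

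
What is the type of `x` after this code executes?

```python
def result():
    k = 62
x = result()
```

Function without return returns None

NoneType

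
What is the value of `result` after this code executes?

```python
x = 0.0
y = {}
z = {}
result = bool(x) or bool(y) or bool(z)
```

x = 0.0; y = {}; z = {}; result = False

False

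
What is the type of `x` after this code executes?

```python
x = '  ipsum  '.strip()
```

str.strip() returns str

str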